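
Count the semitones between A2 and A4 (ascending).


Let's work it out.
Absolute semitone position = octave×12 + chromatic position
A2: 2×12 + 9 = 33
A4: 4×12 + 9 = 57
Difference = 57 - 33 = 24
= 24 semitones


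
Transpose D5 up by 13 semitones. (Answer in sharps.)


Working:
D5: chromatic position 2 in octave 5 → absolute = 5×12 + 2 = 62
Transpose up 13: 62 + 13 = 75
75 = 6×12 + 3 → D# in octave 6
Result = D#6


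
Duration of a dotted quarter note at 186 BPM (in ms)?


Step by step:
One quarter-note beat = 60000 / BPM = 60000 / 186 ms
Dotted quarter note = 3/2 × quarter note
Duration = 3/2 × 60000 / 186 = 90000 / 186
= 483.9 ms


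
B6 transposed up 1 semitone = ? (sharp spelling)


Step by step:
B6: chromatic position 11 in octave 6 → absolute = 6×12 + 11 = 83
Transpose up 1: 83 + 1 = 84
84 = 7×12 + 0 → C in octave 7
Result = C7


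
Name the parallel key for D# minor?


Parallel keys share the same tonic but differ in mode
D# minor → parallel is D# major
= D# major


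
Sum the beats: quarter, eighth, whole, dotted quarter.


Step by step:
Beat values:
  quarter = 1 beat
  eighth = 0.5 beats
  whole = 4 beats
  dotted quarter = 1.5 beats
Sum = 1 + 0.5 + 4 + 1.5
= 7 beats


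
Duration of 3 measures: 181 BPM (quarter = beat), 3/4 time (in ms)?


Let's work it out.
Quarter-note beat duration = 60000 / 181 ms
Beats per measure (3/4) = 3
One measure = 3 × 60000 / 181 = 180000 / 181 ms
3 measures = 3 × 180000 / 181 = 540000 / 181
= 2983.4 ms


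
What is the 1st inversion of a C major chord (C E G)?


Root position: C E G
1st inversion: move root up an octave
Bass note: E
Notes (bottom to top) = E G C


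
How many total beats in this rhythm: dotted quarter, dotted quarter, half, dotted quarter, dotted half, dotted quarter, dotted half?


Working:
Beat values:
  dotted quarter = 1.5 beats
  dotted quarter = 1.5 beats
  half = 2 beats
  dotted quarter = 1.5 beats
  dotted half = 3 beats
  dotted quarter = 1.5 beats
  dotted half = 3 beats
Sum = 1.5 + 1.5 + 2 + 1.5 + 3 + 1.5 + 3
= 14 beats


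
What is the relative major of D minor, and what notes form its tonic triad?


The relative major shares the key signature and is a minor 3rd above the minor tonic
A minor 3rd above D is F
→ relative major of D minor is F major
Tonic triad of F major = root + major 3rd + perfect 5th = F A C
= F major; triad = F A C


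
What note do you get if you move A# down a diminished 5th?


Reasoning:
diminished 5th: 5 letter names, 6 semitones
Letter: A - 4 → D
Pitch: A# - 6 semitones, spelled as a D → D##
= D##


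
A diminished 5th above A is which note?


Reasoning:
A 5th spans 5 letter names, so from A we land on E
A diminished 5th = 6 semitones above A
Spell E at that pitch: Eb
= Eb


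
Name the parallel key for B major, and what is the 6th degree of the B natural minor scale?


Solution.
Parallel keys share the same tonic but differ in mode
B major → parallel is B minor
B natural minor scale: B C# D E F# G A
= B minor; 6th degree = G


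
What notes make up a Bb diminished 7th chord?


Let's work it out.
Diminished 7th chord = root + minor 3rd + diminished 5th + diminished 7th
Seventh chords stack in thirds, so the letter names are B-D-F-A
Root: Bb
Minor 3rd above Bb: Db
Diminished 5th above Bb: Fb
Diminished 7th above Bb: Abb
Chord = Bb Db Fb Abb


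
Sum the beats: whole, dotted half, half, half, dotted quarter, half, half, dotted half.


Beat values:
  whole = 4 beats
  dotted half = 3 beats
  half = 2 beats
  half = 2 beats
  dotted quarter = 1.5 beats
  half = 2 beats
  half = 2 beats
  dotted half = 3 beats
Sum = 4 + 3 + 2 + 2 + 1.5 + 2 + 2 + 3
= 19.5 beats


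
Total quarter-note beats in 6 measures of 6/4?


Let's work it out.
Time signature 6/4: the bottom number 4 means the quarter note gets one count
The top number 6 means 6 quarter-note beats per measure
Total = 6 × 6 measures
= 36 quarter-note beats


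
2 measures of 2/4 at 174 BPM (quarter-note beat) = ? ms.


Let's work it out.
Quarter-note beat duration = 60000 / 174 ms
Beats per measure (2/4) = 2
One measure = 2 × 60000 / 174 = 120000 / 174 ms
2 measures = 2 × 120000 / 174 = 240000 / 174
= 1379.3 ms


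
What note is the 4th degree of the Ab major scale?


Step by step:
Major scale pattern: W-W-H-W-W-W-H (2-2-1-2-2-2-1 semitones)
Starting from Ab:
  Ab + 2 semitones → Bb
  Bb + 2 semitones → C
  C + 1 semitone → Db
  Db + 2 semitones → Eb
  Eb + 2 semitones → F
  F + 2 semitones → G
  G + 1 semitone → Ab
Scale: Ab Bb C Db Eb F G
Degree 4 = Db


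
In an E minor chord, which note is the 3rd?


Minor triad = root + minor 3rd (3 semitones) + perfect 5th (7 semitones)
A triad on E stacks thirds, so the chord tones use letter names E-G-B
Root: E
Minor 3rd above E: G
Perfect 5th above E: B
The 3rd = G


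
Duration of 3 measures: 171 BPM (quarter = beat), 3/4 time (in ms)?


Reasoning:
Quarter-note beat duration = 60000 / 171 ms
Beats per measure (3/4) = 3
One measure = 3 × 60000 / 171 = 180000 / 171 ms
3 measures = 3 × 180000 / 171 = 540000 / 171
= 3157.9 ms


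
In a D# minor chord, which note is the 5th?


Minor triad = root + minor 3rd (3 semitones) + perfect 5th (7 semitones)
A triad on D# stacks thirds, so the chord tones use letter names D-F-A
Root: D#
Minor 3rd above D#: F#
Perfect 5th above D#: A#
The 5th = A#


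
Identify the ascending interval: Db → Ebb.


Working:
Letter names: D → E spans 2 letter names → a 2nd
Semitones: Db → Ebb = 1 half-step
A 2nd of 1 semitone is a minor 2nd
= minor 2nd


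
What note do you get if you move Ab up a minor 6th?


minor 6th: 6 letter names, 8 semitones
Letter: A + 5 → F
Pitch: Ab + 8 semitones, spelled as an F → Fb
= Fb


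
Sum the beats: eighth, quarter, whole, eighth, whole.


Let's work it out.
Beat values:
  eighth = 0.5 beats
  quarter = 1 beat
  whole = 4 beats
  eighth = 0.5 beats
  whole = 4 beats
Sum = 0.5 + 1 + 4 + 0.5 + 4
= 10 beats


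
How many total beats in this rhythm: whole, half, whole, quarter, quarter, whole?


Let's work it out.
Beat values:
  whole = 4 beats
  half = 2 beats
  whole = 4 beats
  quarter = 1 beat
  quarter = 1 beat
  whole = 4 beats
Sum = 4 + 2 + 4 + 1 + 1 + 4
= 16 beats


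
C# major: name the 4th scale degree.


Step by step:
Major scale pattern: W-W-H-W-W-W-H (2-2-1-2-2-2-1 semitones)
Starting from C#:
  C# + 2 semitones → D#
  D# + 2 semitones → E#
  E# + 1 semitone → F#
  F# + 2 semitones → G#
  G# + 2 semitones → A#
  A# + 2 semitones → B#
  B# + 1 semitone → C#
Scale: C# D# E# F# G# A# B#
Degree 4 = F#


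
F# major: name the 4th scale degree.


Working:
Major scale pattern: W-W-H-W-W-W-H (2-2-1-2-2-2-1 semitones)
Starting from F#:
  F# + 2 semitones → G#
  G# + 2 semitones → A#
  A# + 1 semitone → B
  B + 2 semitones → C#
  C# + 2 semitones → D#
  D# + 2 semitones → E#
  E# + 1 semitone → F#
Scale: F# G# A# B C# D# E#
Degree 4 = B


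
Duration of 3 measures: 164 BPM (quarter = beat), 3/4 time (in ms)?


Quarter-note beat duration = 60000 / 164 ms
Beats per measure (3/4) = 3
One measure = 3 × 60000 / 164 = 180000 / 164 ms
3 measures = 3 × 180000 / 164 = 540000 / 164
= 3292.7 ms


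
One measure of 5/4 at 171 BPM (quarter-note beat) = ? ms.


Step by step:
Quarter-note beat duration = 60000 / 171 ms
Beats per measure (5/4) = 5
One measure = 5 × 60000 / 171 = 300000 / 171 ms
= 1754.4 ms


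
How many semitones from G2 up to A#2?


Solution.
Absolute semitone position = octave×12 + chromatic position
G2: 2×12 + 7 = 31
A#2: 2×12 + 10 = 34
Difference = 34 - 31 = 3
= 3 semitones


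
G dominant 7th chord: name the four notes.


Working:
Dominant 7th chord = root + major 3rd + perfect 5th + minor 7th
Seventh chords stack in thirds, so the letter names are G-B-D-F
Root: G
Major 3rd above G: B
Perfect 5th above G: D
Minor 7th above G: F
Chord = G B D F


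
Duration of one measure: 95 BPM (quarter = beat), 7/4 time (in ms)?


Let's work it out.
Quarter-note beat duration = 60000 / 95 ms
Beats per measure (7/4) = 7
One measure = 7 × 60000 / 95 = 420000 / 95 ms
= 4421.1 ms


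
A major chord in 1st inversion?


Reasoning:
Root position: A C# E
1st inversion: move root up an octave
Bass note: C#
Notes (bottom to top) = C# E A


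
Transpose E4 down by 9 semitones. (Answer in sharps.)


E4: chromatic position 4 in octave 4 → absolute = 4×12 + 4 = 52
Transpose down 9: 52 - 9 = 43
43 = 3×12 + 7 → G in octave 3
Result = G3


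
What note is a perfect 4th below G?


Step by step:
A 4th spans 4 letter names, so from G we land on D
A perfect 4th = 5 semitones below G
Spell D at that pitch: D
= D


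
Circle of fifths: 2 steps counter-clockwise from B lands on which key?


Let's work it out.
Each counter-clockwise step moves down a perfect 5th (= up a perfect 4th)
From B: B → E → A
= A


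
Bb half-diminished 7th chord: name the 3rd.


Solution.
Half-diminished 7th chord = root + minor 3rd + diminished 5th + minor 7th
Seventh chords stack in thirds, so the letter names are B-D-F-A
Root: Bb
Minor 3rd above Bb: Db
Diminished 5th above Bb: Fb
Minor 7th above Bb: Ab
The 3rd = Db


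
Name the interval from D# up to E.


Let's work it out.
Letter names: D → E spans 2 letter names → a 2nd
Semitones: D# → E = 1 half-step
A 2nd of 1 semitone is a minor 2nd
= minor 2nd


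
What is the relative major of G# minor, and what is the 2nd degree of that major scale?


Solution.
The relative major shares the key signature and is a minor 3rd above the minor tonic
A minor 3rd above G# is B
→ relative major of G# minor is B major
B major scale: B C# D# E F# G# A#
= B major; 2nd degree = C#


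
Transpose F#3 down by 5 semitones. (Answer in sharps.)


Step by step:
F#3: chromatic position 6 in octave 3 → absolute = 3×12 + 6 = 42
Transpose down 5: 42 - 5 = 37
37 = 3×12 + 1 → C# in octave 3
Result = C#3


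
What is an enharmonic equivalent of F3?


Solution.
Enharmonic notes sound the same pitch but are spelled with different letter names
F and Gbb name the same pitch class
= Gbb3


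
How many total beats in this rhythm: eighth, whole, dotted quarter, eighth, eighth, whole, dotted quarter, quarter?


Reasoning:
Beat values:
  eighth = 0.5 beats
  whole = 4 beats
  dotted quarter = 1.5 beats
  eighth = 0.5 beats
  eighth = 0.5 beats
  whole = 4 beats
  dotted quarter = 1.5 beats
  quarter = 1 beat
Sum = 0.5 + 4 + 1.5 + 0.5 + 0.5 + 4 + 1.5 + 1
= 13.5 beats


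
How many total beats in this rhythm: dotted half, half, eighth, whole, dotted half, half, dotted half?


Step by step:
Beat values:
  dotted half = 3 beats
  half = 2 beats
  eighth = 0.5 beats
  whole = 4 beats
  dotted half = 3 beats
  half = 2 beats
  dotted half = 3 beats
Sum = 3 + 2 + 0.5 + 4 + 3 + 2 + 3
= 17.5 beats


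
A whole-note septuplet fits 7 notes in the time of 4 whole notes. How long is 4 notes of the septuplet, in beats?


Septuplet: 7 notes occupy the space of 4 whole notes
Space = 4 × 4 = 16 beats
Each septuplet note = 16 / 7 = 16/7 beats
4 notes = 4 × 16/7 = 64/7
= 64/7 beats


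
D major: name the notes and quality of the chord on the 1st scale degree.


Let's work it out.
D major scale: D E F# G A B C#
Diatonic triad on degree 1 stacks scale notes 1, 3, 5: D F# A
D→F# = 4 semitones; D→A = 7 semitones → major triad
= D F# A (major)


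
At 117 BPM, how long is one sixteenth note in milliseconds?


One quarter-note beat = 60000 / BPM = 60000 / 117 ms
Sixteenth note = 1/4 × quarter note
Duration = 1/4 × 60000 / 117 = 15000 / 117
= 128.2 ms


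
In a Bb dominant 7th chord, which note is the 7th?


Solution.
Dominant 7th chord = root + major 3rd + perfect 5th + minor 7th
Seventh chords stack in thirds, so the letter names are B-D-F-A
Root: Bb
Major 3rd above Bb: D
Perfect 5th above Bb: F
Minor 7th above Bb: Ab
The 7th = Ab


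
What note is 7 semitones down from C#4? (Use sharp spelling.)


C#4: chromatic position 1 in octave 4 → absolute = 4×12 + 1 = 49
Transpose down 7: 49 - 7 = 42
42 = 3×12 + 6 → F# in octave 3
Result = F#3


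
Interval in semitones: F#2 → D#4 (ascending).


Reasoning:
Absolute semitone position = octave×12 + chromatic position
F#2: 2×12 + 6 = 30
D#4: 4×12 + 3 = 51
Difference = 51 - 30 = 21
= 21 semitones


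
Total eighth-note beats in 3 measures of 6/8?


Let's work it out.
Time signature 6/8: the bottom number 8 means the eighth note gets one count
The top number 6 means 6 eighth-note beats per measure
Total = 6 × 3 measures
= 18 eighth-note beats


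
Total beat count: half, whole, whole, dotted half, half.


Step by step:
Beat values:
  half = 2 beats
  whole = 4 beats
  whole = 4 beats
  dotted half = 3 beats
  half = 2 beats
Sum = 2 + 4 + 4 + 3 + 2
= 15 beats


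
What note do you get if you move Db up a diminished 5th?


Reasoning:
diminished 5th: 5 letter names, 6 semitones
Letter: D + 4 → A
Pitch: Db + 6 semitones, spelled as an A → Abb
= Abb


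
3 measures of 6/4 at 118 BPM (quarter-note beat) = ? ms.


Reasoning:
Quarter-note beat duration = 60000 / 118 ms
Beats per measure (6/4) = 6
One measure = 6 × 60000 / 118 = 360000 / 118 ms
3 measures = 3 × 360000 / 118 = 1080000 / 118
= 9152.5 ms


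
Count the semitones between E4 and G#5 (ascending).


Absolute semitone position = octave×12 + chromatic position
E4: 4×12 + 4 = 52
G#5: 5×12 + 8 = 68
Difference = 68 - 52 = 16
= 16 semitones


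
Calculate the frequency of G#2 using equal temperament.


Step by step:
f = 440 × 2^(n/12) where n = semitones from A4
G#2: -25 semitones from A4
f = 440 × 2^(-25/12)
f = 103.83 Hz


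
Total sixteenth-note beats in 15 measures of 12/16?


Step by step:
Time signature 12/16: the bottom number 16 means the sixteenth note gets one count
The top number 12 means 12 sixteenth-note beats per measure
Total = 12 × 15 measures
= 180 sixteenth-note beats


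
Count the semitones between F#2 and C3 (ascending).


Absolute semitone position = octave×12 + chromatic position
F#2: 2×12 + 6 = 30
C3: 3×12 + 0 = 36
Difference = 36 - 30 = 6
= 6 semitones


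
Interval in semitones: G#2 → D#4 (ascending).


Solution.
Absolute semitone position = octave×12 + chromatic position
G#2: 2×12 + 8 = 32
D#4: 4×12 + 3 = 51
Difference = 51 - 32 = 19
= 19 semitones


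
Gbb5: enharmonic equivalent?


Enharmonic notes sound the same pitch but are spelled with different letter names
Gbb and F name the same pitch class
= F5


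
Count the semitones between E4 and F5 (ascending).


Solution.
Absolute semitone position = octave×12 + chromatic position
E4: 4×12 + 4 = 52
F5: 5×12 + 5 = 65
Difference = 65 - 52 = 13
= 13 semitones


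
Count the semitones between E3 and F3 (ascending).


Let's work it out.
Absolute semitone position = octave×12 + chromatic position
E3: 3×12 + 4 = 40
F3: 3×12 + 5 = 41
Difference = 41 - 40 = 1
= 1 semitone


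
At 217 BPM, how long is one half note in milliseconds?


Reasoning:
One quarter-note beat = 60000 / BPM = 60000 / 217 ms
Half note = 2 × quarter note
Duration = 2 × 60000 / 217 = 120000 / 217
= 553.0 ms


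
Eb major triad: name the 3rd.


Solution.
Major triad = root + major 3rd (4 semitones) + perfect 5th (7 semitones)
A triad on Eb stacks thirds, so the chord tones use letter names E-G-B
Root: Eb
Major 3rd above Eb: G
Perfect 5th above Eb: Bb
The 3rd = G


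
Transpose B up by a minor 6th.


Step by step:
minor 6th: 6 letter names, 8 semitones
Letter: B + 5 → G
Pitch: B + 8 semitones, spelled as a G → G
= G


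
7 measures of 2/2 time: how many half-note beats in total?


Step by step:
Time signature 2/2: the bottom number 2 means the half note gets one count
The top number 2 means 2 half-note beats per measure
Total = 2 × 7 measures
= 14 half-note beats


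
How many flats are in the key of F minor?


Working:
Flat minor keys: A(0), D(1), G(2), C(3), F(4), Bb(5), Eb(6), Ab(7)
F minor has 4 flats
Order of flats: Bb Eb Ab Db Gb Cb Fb → first 4: Bb, Eb, Ab, Db
= 4 flats


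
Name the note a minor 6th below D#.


A 6th spans 6 letter names, so from D we land on F
A minor 6th = 8 semitones below D#
Spell F at that pitch: F##
= F##


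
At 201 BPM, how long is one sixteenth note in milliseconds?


One quarter-note beat = 60000 / BPM = 60000 / 201 ms
Sixteenth note = 1/4 × quarter note
Duration = 1/4 × 60000 / 201 = 15000 / 201
= 74.6 ms


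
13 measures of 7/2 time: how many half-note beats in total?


Reasoning:
Time signature 7/2: the bottom number 2 means the half note gets one count
The top number 7 means 7 half-note beats per measure
Total = 7 × 13 measures
= 91 half-note beats


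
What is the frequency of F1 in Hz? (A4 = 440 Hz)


Let's work it out.
f = 440 × 2^(n/12) where n = semitones from A4
F1: -40 semitones from A4
f = 440 × 2^(-40/12)
f = 43.65 Hz


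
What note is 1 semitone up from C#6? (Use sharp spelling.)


Solution.
C#6: chromatic position 1 in octave 6 → absolute = 6×12 + 1 = 73
Transpose up 1: 73 + 1 = 74
74 = 6×12 + 2 → D in octave 6
Result = D6


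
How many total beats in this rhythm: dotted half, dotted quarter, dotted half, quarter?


Solution.
Beat values:
  dotted half = 3 beats
  dotted quarter = 1.5 beats
  dotted half = 3 beats
  quarter = 1 beat
Sum = 3 + 1.5 + 3 + 1
= 8.5 beats


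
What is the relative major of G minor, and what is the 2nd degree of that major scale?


The relative major shares the key signature and is a minor 3rd above the minor tonic
A minor 3rd above G is Bb
→ relative major of G minor is Bb major
Bb major scale: Bb C D Eb F G A
= Bb major; 2nd degree = C


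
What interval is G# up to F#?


Step by step:
Letter names: G → F spans 7 letter names → a 7th
Semitones: G# → F# = 10 half-steps
A 7th of 10 semitones is a minor 7th
= minor 7th


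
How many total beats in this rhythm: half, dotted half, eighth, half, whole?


Beat values:
  half = 2 beats
  dotted half = 3 beats
  eighth = 0.5 beats
  half = 2 beats
  whole = 4 beats
Sum = 2 + 3 + 0.5 + 2 + 4
= 11.5 beats


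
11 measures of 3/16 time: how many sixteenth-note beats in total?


Working:
Time signature 3/16: the bottom number 16 means the sixteenth note gets one count
The top number 3 means 3 sixteenth-note beats per measure
Total = 3 × 11 measures
= 33 sixteenth-note beats


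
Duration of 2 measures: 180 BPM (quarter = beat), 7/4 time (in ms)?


Working:
Quarter-note beat duration = 60000 / 180 ms
Beats per measure (7/4) = 7
One measure = 7 × 60000 / 180 = 420000 / 180 ms
2 measures = 2 × 420000 / 180 = 840000 / 180
= 4666.7 ms


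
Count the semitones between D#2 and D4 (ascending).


Working:
Absolute semitone position = octave×12 + chromatic position
D#2: 2×12 + 3 = 27
D4: 4×12 + 2 = 50
Difference = 50 - 27 = 23
= 23 semitones


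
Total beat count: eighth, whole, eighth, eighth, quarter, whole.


Let's work it out.
Beat values:
  eighth = 0.5 beats
  whole = 4 beats
  eighth = 0.5 beats
  eighth = 0.5 beats
  quarter = 1 beat
  whole = 4 beats
Sum = 0.5 + 4 + 0.5 + 0.5 + 1 + 4
= 10.5 beats


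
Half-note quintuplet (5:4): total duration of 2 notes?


Step by step:
Quintuplet: 5 notes occupy the space of 4 half notes
Space = 4 × 2 = 8 beats
Each quintuplet note = 8 / 5 = 8/5 beats
2 notes = 2 × 8/5 = 16/5
= 16/5 beats


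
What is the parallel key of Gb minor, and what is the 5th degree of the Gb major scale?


Working:
Parallel keys share the same tonic but differ in mode
Gb minor → parallel is Gb major
Gb major scale: Gb Ab Bb Cb Db Eb F
= Gb major; 5th degree = Db


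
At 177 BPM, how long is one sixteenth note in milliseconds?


One quarter-note beat = 60000 / BPM = 60000 / 177 ms
Sixteenth note = 1/4 × quarter note
Duration = 1/4 × 60000 / 177 = 15000 / 177
= 84.7 ms


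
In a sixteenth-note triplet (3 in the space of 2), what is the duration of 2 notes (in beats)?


Reasoning:
Triplet: 3 notes occupy the space of 2 sixteenth notes
Space = 2 × 1/4 = 1/2 beats
Each triplet note = 1/2 / 3 = 1/6 beats
2 notes = 2 × 1/6 = 1/3
= 1/3 beats


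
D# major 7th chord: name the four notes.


Major 7th chord = root + major 3rd + perfect 5th + major 7th
Seventh chords stack in thirds, so the letter names are D-F-A-C
Root: D#
Major 3rd above D#: F##
Perfect 5th above D#: A#
Major 7th above D#: C##
Chord = D# F## A# C##


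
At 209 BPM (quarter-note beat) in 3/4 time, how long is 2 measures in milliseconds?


Quarter-note beat duration = 60000 / 209 ms
Beats per measure (3/4) = 3
One measure = 3 × 60000 / 209 = 180000 / 209 ms
2 measures = 2 × 180000 / 209 = 360000 / 209
= 1722.5 ms


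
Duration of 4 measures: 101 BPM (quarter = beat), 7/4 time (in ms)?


Step by step:
Quarter-note beat duration = 60000 / 101 ms
Beats per measure (7/4) = 7
One measure = 7 × 60000 / 101 = 420000 / 101 ms
4 measures = 4 × 420000 / 101 = 1680000 / 101
= 16633.7 ms


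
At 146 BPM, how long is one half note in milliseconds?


Step by step:
One quarter-note beat = 60000 / BPM = 60000 / 146 ms
Half note = 2 × quarter note
Duration = 2 × 60000 / 146 = 120000 / 146
= 821.9 ms


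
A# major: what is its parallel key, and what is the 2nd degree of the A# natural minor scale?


Let's work it out.
Parallel keys share the same tonic but differ in mode
A# major → parallel is A# minor
A# natural minor scale: A# B# C# D# E# F# G#
= A# minor; 2nd degree = B#


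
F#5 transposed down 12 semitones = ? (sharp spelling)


Working:
F#5: chromatic position 6 in octave 5 → absolute = 5×12 + 6 = 66
Transpose down 12: 66 - 12 = 54
54 = 4×12 + 6 → F# in octave 4
Result = F#4


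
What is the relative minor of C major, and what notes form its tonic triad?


The relative minor shares the major's key signature and starts on its 6th degree
6th degree = a major 6th above the tonic; a major 6th above C is A
→ relative minor of C major is A minor
Tonic triad of A minor = root + minor 3rd + perfect 5th = A C E
= A minor; triad = A C E


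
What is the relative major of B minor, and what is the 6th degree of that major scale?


The relative major shares the key signature and is a minor 3rd above the minor tonic
A minor 3rd above B is D
→ relative major of B minor is D major
D major scale: D E F# G A B C#
= D major; 6th degree = B


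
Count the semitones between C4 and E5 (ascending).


Absolute semitone position = octave×12 + chromatic position
C4: 4×12 + 0 = 48
E5: 5×12 + 4 = 64
Difference = 64 - 48 = 16
= 16 semitones


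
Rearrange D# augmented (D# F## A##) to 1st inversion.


Solution.
Root position: D# F## A##
1st inversion: move root up an octave
Bass note: F##
Notes (bottom to top) = F## A## D#


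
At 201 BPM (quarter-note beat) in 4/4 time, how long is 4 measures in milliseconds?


Step by step:
Quarter-note beat duration = 60000 / 201 ms
Beats per measure (4/4) = 4
One measure = 4 × 60000 / 201 = 240000 / 201 ms
4 measures = 4 × 240000 / 201 = 960000 / 201
= 4776.1 ms


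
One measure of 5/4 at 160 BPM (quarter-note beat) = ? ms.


Working:
Quarter-note beat duration = 60000 / 160 ms
Beats per measure (5/4) = 5
One measure = 5 × 60000 / 160 = 300000 / 160 ms
= 1875.0 ms


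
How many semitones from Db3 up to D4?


Absolute semitone position = octave×12 + chromatic position
Db3: 3×12 + 1 = 37
D4: 4×12 + 2 = 50
Difference = 50 - 37 = 13
= 13 semitones


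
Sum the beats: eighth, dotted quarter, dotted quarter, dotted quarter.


Let's work it out.
Beat values:
  eighth = 0.5 beats
  dotted quarter = 1.5 beats
  dotted quarter = 1.5 beats
  dotted quarter = 1.5 beats
Sum = 0.5 + 1.5 + 1.5 + 1.5
= 5 beats


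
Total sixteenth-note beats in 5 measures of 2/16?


Working:
Time signature 2/16: the bottom number 16 means the sixteenth note gets one count
The top number 2 means 2 sixteenth-note beats per measure
Total = 2 × 5 measures
= 10 sixteenth-note beats


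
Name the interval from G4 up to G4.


Let's work it out.
Letter names: G → G spans 1 letter name → a unison
Semitones: G4 → G4 = 0 half-steps
A unison of 0 semitones is a perfect unison
= perfect unison


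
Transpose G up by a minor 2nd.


Working:
minor 2nd: 2 letter names, 1 semitones
Letter: G + 1 → A
Pitch: G + 1 semitones, spelled as an A → Ab
= Ab


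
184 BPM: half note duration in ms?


Step by step:
One quarter-note beat = 60000 / BPM = 60000 / 184 ms
Half note = 2 × quarter note
Duration = 2 × 60000 / 184 = 120000 / 184
= 652.2 ms


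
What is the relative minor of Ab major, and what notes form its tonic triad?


The relative minor shares the major's key signature and starts on its 6th degree
6th degree = a major 6th above the tonic; a major 6th above Ab is F
→ relative minor of Ab major is F minor
Tonic triad of F minor = root + minor 3rd + perfect 5th = F Ab C
= F minor; triad = F Ab C


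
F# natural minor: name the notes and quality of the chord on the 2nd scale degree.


Reasoning:
F# natural minor scale: F# G# A B C# D E
Diatonic triad on degree 2 stacks scale notes 2, 4, 6: G# B D
G#→B = 3 semitones; G#→D = 6 semitones → diminished triad
= G# B D (diminished)


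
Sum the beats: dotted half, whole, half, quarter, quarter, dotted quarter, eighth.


Solution.
Beat values:
  dotted half = 3 beats
  whole = 4 beats
  half = 2 beats
  quarter = 1 beat
  quarter = 1 beat
  dotted quarter = 1.5 beats
  eighth = 0.5 beats
Sum = 3 + 4 + 2 + 1 + 1 + 1.5 + 0.5
= 13 beats


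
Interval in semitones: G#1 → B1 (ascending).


Working:
Absolute semitone position = octave×12 + chromatic position
G#1: 1×12 + 8 = 20
B1: 1×12 + 11 = 23
Difference = 23 - 20 = 3
= 3 semitones


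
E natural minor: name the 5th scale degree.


Natural minor scale pattern: W-H-W-W-H-W-W (2-1-2-2-1-2-2 semitones)
Starting from E:
  E + 2 semitones → F#
  F# + 1 semitone → G
  G + 2 semitones → A
  A + 2 semitones → B
  B + 1 semitone → C
  C + 2 semitones → D
  D + 2 semitones → E
Scale: E F# G A B C D
Degree 5 = B


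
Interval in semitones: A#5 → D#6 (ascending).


Absolute semitone position = octave×12 + chromatic position
A#5: 5×12 + 10 = 70
D#6: 6×12 + 3 = 75
Difference = 75 - 70 = 5
= 5 semitones


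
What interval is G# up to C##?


Step by step:
Letter names: G → C spans 4 letter names → a 4th
Semitones: G# → C## = 6 half-steps
A 4th of 6 semitones is an augmented 4th
= augmented 4th


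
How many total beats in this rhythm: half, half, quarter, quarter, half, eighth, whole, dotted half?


Let's work it out.
Beat values:
  half = 2 beats
  half = 2 beats
  quarter = 1 beat
  quarter = 1 beat
  half = 2 beats
  eighth = 0.5 beats
  whole = 4 beats
  dotted half = 3 beats
Sum = 2 + 2 + 1 + 1 + 2 + 0.5 + 4 + 3
= 15.5 beats


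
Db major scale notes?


Step by step:
Major scale pattern: W-W-H-W-W-W-H (2-2-1-2-2-2-1 semitones)
Starting from Db:
  Db + 2 semitones → Eb
  Eb + 2 semitones → F
  F + 1 semitone → Gb
  Gb + 2 semitones → Ab
  Ab + 2 semitones → Bb
  Bb + 2 semitones → C
  C + 1 semitone → Db
Scale = Db Eb F Gb Ab Bb C


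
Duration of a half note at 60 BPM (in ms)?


Reasoning:
One quarter-note beat = 60000 / BPM = 60000 / 60 ms
Half note = 2 × quarter note
Duration = 2 × 60000 / 60 = 120000 / 60
= 2000.0 ms


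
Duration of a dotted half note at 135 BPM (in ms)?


One quarter-note beat = 60000 / BPM = 60000 / 135 ms
Dotted half note = 3 × quarter note
Duration = 3 × 60000 / 135 = 180000 / 135
= 1333.3 ms


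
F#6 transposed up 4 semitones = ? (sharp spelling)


F#6: chromatic position 6 in octave 6 → absolute = 6×12 + 6 = 78
Transpose up 4: 78 + 4 = 82
82 = 6×12 + 10 → A# in octave 6
Result = A#6


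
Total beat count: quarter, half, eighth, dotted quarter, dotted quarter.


Beat values:
  quarter = 1 beat
  half = 2 beats
  eighth = 0.5 beats
  dotted quarter = 1.5 beats
  dotted quarter = 1.5 beats
Sum = 1 + 2 + 0.5 + 1.5 + 1.5
= 6.5 beats


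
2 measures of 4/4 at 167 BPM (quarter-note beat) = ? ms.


Reasoning:
Quarter-note beat duration = 60000 / 167 ms
Beats per measure (4/4) = 4
One measure = 4 × 60000 / 167 = 240000 / 167 ms
2 measures = 2 × 240000 / 167 = 480000 / 167
= 2874.3 ms


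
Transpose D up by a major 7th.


Step by step:
major 7th: 7 letter names, 11 semitones
Letter: D + 6 → C
Pitch: D + 11 semitones, spelled as a C → C#
= C#


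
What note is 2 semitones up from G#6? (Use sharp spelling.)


Working:
G#6: chromatic position 8 in octave 6 → absolute = 6×12 + 8 = 80
Transpose up 2: 80 + 2 = 82
82 = 6×12 + 10 → A# in octave 6
Result = A#6


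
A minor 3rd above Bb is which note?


Solution.
A 3rd spans 3 letter names, so from B we land on D
A minor 3rd = 3 semitones above Bb
Spell D at that pitch: Db
= Db


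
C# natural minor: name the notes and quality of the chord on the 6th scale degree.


Working:
C# natural minor scale: C# D# E F# G# A B
Diatonic triad on degree 6 stacks scale notes 6, 1, 3: A C# E
A→C# = 4 semitones; A→E = 7 semitones → major triad
= A C# E (major)


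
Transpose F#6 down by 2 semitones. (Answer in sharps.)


F#6: chromatic position 6 in octave 6 → absolute = 6×12 + 6 = 78
Transpose down 2: 78 - 2 = 76
76 = 6×12 + 4 → E in octave 6
Result = E6


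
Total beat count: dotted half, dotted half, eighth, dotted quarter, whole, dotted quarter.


Beat values:
  dotted half = 3 beats
  dotted half = 3 beats
  eighth = 0.5 beats
  dotted quarter = 1.5 beats
  whole = 4 beats
  dotted quarter = 1.5 beats
Sum = 3 + 3 + 0.5 + 1.5 + 4 + 1.5
= 13.5 beats


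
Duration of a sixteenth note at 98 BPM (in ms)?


One quarter-note beat = 60000 / BPM = 60000 / 98 ms
Sixteenth note = 1/4 × quarter note
Duration = 1/4 × 60000 / 98 = 15000 / 98
= 153.1 ms


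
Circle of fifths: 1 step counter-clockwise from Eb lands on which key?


Solution.
Each counter-clockwise step moves down a perfect 5th (= up a perfect 4th)
From Eb: Eb → Ab
= Ab


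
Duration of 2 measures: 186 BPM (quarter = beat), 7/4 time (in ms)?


Quarter-note beat duration = 60000 / 186 ms
Beats per measure (7/4) = 7
One measure = 7 × 60000 / 186 = 420000 / 186 ms
2 measures = 2 × 420000 / 186 = 840000 / 186
= 4516.1 ms


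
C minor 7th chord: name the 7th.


Minor 7th chord = root + minor 3rd + perfect 5th + minor 7th
Seventh chords stack in thirds, so the letter names are C-E-G-B
Root: C
Minor 3rd above C: Eb
Perfect 5th above C: G
Minor 7th above C: Bb
The 7th = Bb


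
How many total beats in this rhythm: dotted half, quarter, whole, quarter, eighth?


Reasoning:
Beat values:
  dotted half = 3 beats
  quarter = 1 beat
  whole = 4 beats
  quarter = 1 beat
  eighth = 0.5 beats
Sum = 3 + 1 + 4 + 1 + 0.5
= 9.5 beats


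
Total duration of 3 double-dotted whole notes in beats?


Base whole note = 4 beats
Dot 1 adds half the previous value: +2
Dot 2 adds half the previous value: +1
One double-dotted whole = 4 + 2 + 1 = 7
3 of them = 3 × 7 = 21
= 21 beats


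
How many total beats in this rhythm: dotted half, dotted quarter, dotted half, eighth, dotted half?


Working:
Beat values:
  dotted half = 3 beats
  dotted quarter = 1.5 beats
  dotted half = 3 beats
  eighth = 0.5 beats
  dotted half = 3 beats
Sum = 3 + 1.5 + 3 + 0.5 + 3
= 11 beats


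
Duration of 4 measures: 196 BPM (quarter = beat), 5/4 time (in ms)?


Let's work it out.
Quarter-note beat duration = 60000 / 196 ms
Beats per measure (5/4) = 5
One measure = 5 × 60000 / 196 = 300000 / 196 ms
4 measures = 4 × 300000 / 196 = 1200000 / 196
= 6122.4 ms


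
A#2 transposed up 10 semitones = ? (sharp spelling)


Step by step:
A#2: chromatic position 10 in octave 2 → absolute = 2×12 + 10 = 34
Transpose up 10: 34 + 10 = 44
44 = 3×12 + 8 → G# in octave 3
Result = G#3


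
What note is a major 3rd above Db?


Step by step:
A 3rd spans 3 letter names, so from D we land on F
A major 3rd = 4 semitones above Db
Spell F at that pitch: F
= F


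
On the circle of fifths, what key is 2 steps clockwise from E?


Working:
Each clockwise step on the circle of fifths moves up a perfect 5th
From E: E → B → F#/Gb
= F#/Gb


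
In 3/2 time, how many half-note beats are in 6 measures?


Reasoning:
Time signature 3/2: the bottom number 2 means the half note gets one count
The top number 3 means 3 half-note beats per measure
Total = 3 × 6 measures
= 18 half-note beats


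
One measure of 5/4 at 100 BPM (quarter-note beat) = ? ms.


Reasoning:
Quarter-note beat duration = 60000 / 100 ms
Beats per measure (5/4) = 5
One measure = 5 × 60000 / 100 = 300000 / 100 ms
= 3000.0 ms


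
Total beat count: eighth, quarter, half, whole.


Let's work it out.
Beat values:
  eighth = 0.5 beats
  quarter = 1 beat
  half = 2 beats
  whole = 4 beats
Sum = 0.5 + 1 + 2 + 4
= 7.5 beats


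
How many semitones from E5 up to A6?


Solution.
Absolute semitone position = octave×12 + chromatic position
E5: 5×12 + 4 = 64
A6: 6×12 + 9 = 81
Difference = 81 - 64 = 17
= 17 semitones


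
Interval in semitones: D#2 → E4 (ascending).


Absolute semitone position = octave×12 + chromatic position
D#2: 2×12 + 3 = 27
E4: 4×12 + 4 = 52
Difference = 52 - 27 = 25
= 25 semitones


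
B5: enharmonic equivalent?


Reasoning:
Enharmonic notes sound the same pitch but are spelled with different letter names
B and A## name the same pitch class
= A##5


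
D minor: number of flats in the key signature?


Flat minor keys: A(0), D(1), G(2), C(3), F(4), Bb(5), Eb(6), Ab(7)
D minor has 1 flat
Order of flats: Bb Eb Ab Db Gb Cb Fb → first 1: Bb
= 1 flat


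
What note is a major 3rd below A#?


Reasoning:
A 3rd spans 3 letter names, so from A we land on F
A major 3rd = 4 semitones below A#
Spell F at that pitch: F#
= F#


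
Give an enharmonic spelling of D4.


Enharmonic notes sound the same pitch but are spelled with different letter names
D and C## name the same pitch class
= C##4


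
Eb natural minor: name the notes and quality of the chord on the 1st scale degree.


Eb natural minor scale: Eb F Gb Ab Bb Cb Db
Diatonic triad on degree 1 stacks scale notes 1, 3, 5: Eb Gb Bb
Eb→Gb = 3 semitones; Eb→Bb = 7 semitones → minor triad
= Eb Gb Bb (minor)


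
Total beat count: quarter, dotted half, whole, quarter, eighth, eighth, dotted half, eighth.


Step by step:
Beat values:
  quarter = 1 beat
  dotted half = 3 beats
  whole = 4 beats
  quarter = 1 beat
  eighth = 0.5 beats
  eighth = 0.5 beats
  dotted half = 3 beats
  eighth = 0.5 beats
Sum = 1 + 3 + 4 + 1 + 0.5 + 0.5 + 3 + 0.5
= 13.5 beats


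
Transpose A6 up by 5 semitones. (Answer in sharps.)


A6: chromatic position 9 in octave 6 → absolute = 6×12 + 9 = 81
Transpose up 5: 81 + 5 = 86
86 = 7×12 + 2 → D in octave 7
Result = D7


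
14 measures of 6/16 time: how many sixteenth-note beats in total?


Solution.
Time signature 6/16: the bottom number 16 means the sixteenth note gets one count
The top number 6 means 6 sixteenth-note beats per measure
Total = 6 × 14 measures
= 84 sixteenth-note beats


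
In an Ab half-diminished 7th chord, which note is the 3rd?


Solution.
Half-diminished 7th chord = root + minor 3rd + diminished 5th + minor 7th
Seventh chords stack in thirds, so the letter names are A-C-E-G
Root: Ab
Minor 3rd above Ab: Cb
Diminished 5th above Ab: Ebb
Minor 7th above Ab: Gb
The 3rd = Cb


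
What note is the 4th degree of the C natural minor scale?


Natural minor scale pattern: W-H-W-W-H-W-W (2-1-2-2-1-2-2 semitones)
Starting from C:
  C + 2 semitones → D
  D + 1 semitone → Eb
  Eb + 2 semitones → F
  F + 2 semitones → G
  G + 1 semitone → Ab
  Ab + 2 semitones → Bb
  Bb + 2 semitones → C
Scale: C D Eb F G Ab Bb
Degree 4 = F


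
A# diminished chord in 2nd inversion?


Root position: A# C# E
2nd inversion: move root and 3rd up an octave
Bass note: E
Notes (bottom to top) = E A# C#


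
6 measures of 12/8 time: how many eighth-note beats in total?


Time signature 12/8: the bottom number 8 means the eighth note gets one count
The top number 12 means 12 eighth-note beats per measure
Total = 12 × 6 measures
= 72 eighth-note beats


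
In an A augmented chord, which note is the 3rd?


Reasoning:
Augmented triad = root + major 3rd (4 semitones) + augmented 5th (8 semitones)
A triad on A stacks thirds, so the chord tones use letter names A-C-E
Root: A
Major 3rd above A: C#
Augmented 5th above A: E#
The 3rd = C#


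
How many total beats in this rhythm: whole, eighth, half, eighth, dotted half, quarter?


Solution.
Beat values:
  whole = 4 beats
  eighth = 0.5 beats
  half = 2 beats
  eighth = 0.5 beats
  dotted half = 3 beats
  quarter = 1 beat
Sum = 4 + 0.5 + 2 + 0.5 + 3 + 1
= 11 beats


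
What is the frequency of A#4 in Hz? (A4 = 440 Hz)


Reasoning:
f = 440 × 2^(n/12) where n = semitones from A4
A#4: 1 semitones from A4
f = 440 × 2^(1/12)
f = 466.16 Hz


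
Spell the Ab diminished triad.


Let's work it out.
Diminished triad = root + minor 3rd (3 semitones) + diminished 5th (6 semitones)
A triad on Ab stacks thirds, so the chord tones use letter names A-C-E
Root: Ab
Minor 3rd above Ab: Cb
Diminished 5th above Ab: Ebb
Chord = Ab Cb Ebb


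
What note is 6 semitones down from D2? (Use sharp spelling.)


Working:
D2: chromatic position 2 in octave 2 → absolute = 2×12 + 2 = 26
Transpose down 6: 26 - 6 = 20
20 = 1×12 + 8 → G# in octave 1
Result = G#1


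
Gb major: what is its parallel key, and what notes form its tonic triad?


Let's work it out.
Parallel keys share the same tonic but differ in mode
Gb major → parallel is Gb minor
Tonic triad of Gb minor = Gb Bbb Db
= Gb minor; triad = Gb Bbb Db


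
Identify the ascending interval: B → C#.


Let's work it out.
Letter names: B → C spans 2 letter names → a 2nd
Semitones: B → C# = 2 half-steps
A 2nd of 2 semitones is a major 2nd
= major 2nd


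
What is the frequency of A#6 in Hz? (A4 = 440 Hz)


Working:
f = 440 × 2^(n/12) where n = semitones from A4
A#6: 25 semitones from A4
f = 440 × 2^(25/12)
f = 1864.66 Hz


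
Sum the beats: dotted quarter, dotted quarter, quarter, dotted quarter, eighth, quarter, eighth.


Let's work it out.
Beat values:
  dotted quarter = 1.5 beats
  dotted quarter = 1.5 beats
  quarter = 1 beat
  dotted quarter = 1.5 beats
  eighth = 0.5 beats
  quarter = 1 beat
  eighth = 0.5 beats
Sum = 1.5 + 1.5 + 1 + 1.5 + 0.5 + 1 + 0.5
= 7.5 beats


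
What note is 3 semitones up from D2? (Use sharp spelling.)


D2: chromatic position 2 in octave 2 → absolute = 2×12 + 2 = 26
Transpose up 3: 26 + 3 = 29
29 = 2×12 + 5 → F in octave 2
Result = F2


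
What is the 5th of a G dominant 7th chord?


Dominant 7th chord = root + major 3rd + perfect 5th + minor 7th
Seventh chords stack in thirds, so the letter names are G-B-D-F
Root: G
Major 3rd above G: B
Perfect 5th above G: D
Minor 7th above G: F
The 5th = D


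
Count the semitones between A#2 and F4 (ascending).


Absolute semitone position = octave×12 + chromatic position
A#2: 2×12 + 10 = 34
F4: 4×12 + 5 = 53
Difference = 53 - 34 = 19
= 19 semitones


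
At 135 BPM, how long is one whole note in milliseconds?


Working:
One quarter-note beat = 60000 / BPM = 60000 / 135 ms
Whole note = 4 × quarter note
Duration = 4 × 60000 / 135 = 240000 / 135
= 1777.8 ms


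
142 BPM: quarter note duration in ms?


Solution.
One quarter-note beat = 60000 / BPM = 60000 / 142 ms
Duration = 60000 / 142
= 422.5 ms
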